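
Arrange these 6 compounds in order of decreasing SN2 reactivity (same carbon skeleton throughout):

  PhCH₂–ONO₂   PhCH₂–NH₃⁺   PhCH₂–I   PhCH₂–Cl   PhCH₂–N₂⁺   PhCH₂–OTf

PhCH₂–N₂⁺ > PhCH₂–OTf > PhCH₂–I > PhCH₂–Cl > PhCH₂–ONO₂ > PhCH₂–NH₃⁺

With the same alkyl group throughout, only the leaving group differentiates the rates.
Leaving-group ability tracks the stability of the departed species; conjugate-acid pKₐ is the usual yardstick (lower pKₐ → better LG).
PhCH₂–N₂⁺ loses N₂: no meaningful conjugate acid; N₂ departs as an exceptionally stable neutral molecule
PhCH₂–OTf loses OTf⁻: pKₐ(CF₃SO₃H (triflic acid)) ≈ -14
PhCH₂–I loses I⁻: pKₐ(HI) ≈ -10
PhCH₂–Cl loses Cl⁻: pKₐ(HCl) ≈ -7
PhCH₂–ONO₂ loses NO₃⁻: pKₐ(HNO₃) ≈ -1.3
PhCH₂–NH₃⁺ loses NH₃: pKₐ(NH₄⁺) ≈ 9.2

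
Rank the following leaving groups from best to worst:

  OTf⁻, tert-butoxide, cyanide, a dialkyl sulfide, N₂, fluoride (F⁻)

Rank by basicity of the departing species: weakest base leaves most easily.
N₂: no meaningful conjugate acid; N₂ departs as an exceptionally stable neutral molecule
OTf⁻: pKₐ(CF₃SO₃H (triflic acid)) ≈ -14 — charge spread over three oxygens and a CF₃ group; the premier leaving group in synthesis
a dialkyl sulfide: pKₐ(R'₂SH⁺) ≈ -7
fluoride (F⁻): pKₐ(HF) ≈ 3.2 — small and strongly basic; the poor halide leaving group
cyanide: pKₐ(HCN) ≈ 9.2 — sp carbon stabilises the charge somewhat, but still a poor LG
tert-butoxide: pKₐ(t-BuOH) ≈ 18 — bulky, strongly basic alkoxide

N₂ > OTf⁻ > a dialkyl sulfide > fluoride (F⁻) > cyanide > tert-butoxide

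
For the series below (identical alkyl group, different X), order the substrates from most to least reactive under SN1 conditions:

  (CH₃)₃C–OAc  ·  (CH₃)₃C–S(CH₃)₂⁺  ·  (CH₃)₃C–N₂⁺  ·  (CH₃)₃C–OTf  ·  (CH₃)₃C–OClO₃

The skeletons are identical, so relative rate is governed entirely by leaving-group ability.
A good leaving group is a weak base: the lower the pKₐ of its conjugate acid, the more readily it departs.
(CH₃)₃C–N₂⁺ loses N₂: no meaningful conjugate acid; N₂ departs as an exceptionally stable neutral molecule
(CH₃)₃C–OTf loses OTf⁻: pKₐ(CF₃SO₃H (triflic acid)) ≈ -14
(CH₃)₃C–OClO₃ loses ClO₄⁻: pKₐ(HClO₄) ≈ -10
(CH₃)₃C–S(CH₃)₂⁺ loses SR'₂: pKₐ(R'₂SH⁺) ≈ -7
(CH₃)₃C–OAc loses AcO⁻: pKₐ(CH₃COOH) ≈ 4.8

(CH₃)₃C–N₂⁺ > (CH₃)₃C–OTf > (CH₃)₃C–OClO₃ > (CH₃)₃C–S(CH₃)₂⁺ > (CH₃)₃C–OAc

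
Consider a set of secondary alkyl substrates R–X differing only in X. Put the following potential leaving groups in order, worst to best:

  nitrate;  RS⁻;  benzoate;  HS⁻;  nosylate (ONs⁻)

The more stable X⁻ (or X) is on its own — i.e. the weaker a base it is — the better a leaving group it makes.
nosylate (ONs⁻): pKₐ(p-O₂NC₆H₄SO₃H) ≈ -3.5 — p-nitro group further stabilises the sulfonate
nitrate: pKₐ(HNO₃) ≈ -1.3
benzoate: pKₐ(C₆H₅COOH) ≈ 4.2 — aryl carboxylate
HS⁻: pKₐ(H₂S) ≈ 7
RS⁻: pKₐ(RSH (a thiol)) ≈ 10.5
Listed from poorest to best leaving group as asked.

RS⁻ < HS⁻ < benzoate < nitrate < nosylate (ONs⁻)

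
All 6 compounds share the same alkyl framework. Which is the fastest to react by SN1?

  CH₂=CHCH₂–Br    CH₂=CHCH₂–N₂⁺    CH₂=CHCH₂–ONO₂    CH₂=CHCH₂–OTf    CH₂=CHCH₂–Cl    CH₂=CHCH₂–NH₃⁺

CH₂=CHCH₂–N₂⁺

With the same alkyl group throughout, only the leaving group differentiates the rates.
Rank by basicity of the departing species: weakest base leaves most easily.
CH₂=CHCH₂–N₂⁺ loses N₂: no meaningful conjugate acid; N₂ departs as an exceptionally stable neutral molecule
CH₂=CHCH₂–OTf loses OTf⁻: pKₐ(CF₃SO₃H (triflic acid)) ≈ -14
CH₂=CHCH₂–Br loses Br⁻: pKₐ(HBr) ≈ -9
CH₂=CHCH₂–Cl loses Cl⁻: pKₐ(HCl) ≈ -7
CH₂=CHCH₂–ONO₂ loses NO₃⁻: pKₐ(HNO₃) ≈ -1.3
CH₂=CHCH₂–NH₃⁺ loses NH₃: pKₐ(NH₄⁺) ≈ 9.2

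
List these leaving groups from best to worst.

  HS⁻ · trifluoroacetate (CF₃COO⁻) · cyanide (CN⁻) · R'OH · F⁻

R'OH > trifluoroacetate (CF₃COO⁻) > F⁻ > HS⁻ > cyanide (CN⁻)

R'OH: pKₐ(R'OH₂⁺) ≈ -2.4
trifluoroacetate (CF₃COO⁻): pKₐ(CF₃COOH) ≈ 0.2 — strongly electron-withdrawing CF₃ stabilises the carboxylate
F⁻: pKₐ(HF) ≈ 3.2
HS⁻: pKₐ(H₂S) ≈ 7 — larger and more polarisable than the oxygen analogue
cyanide (CN⁻): pKₐ(HCN) ≈ 9.2 — sp carbon stabilises the charge somewhat, but still a poor LG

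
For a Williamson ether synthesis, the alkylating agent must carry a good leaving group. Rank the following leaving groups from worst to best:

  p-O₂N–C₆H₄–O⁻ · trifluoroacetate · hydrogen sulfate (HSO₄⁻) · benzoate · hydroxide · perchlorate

hydroxide < p-O₂N–C₆H₄–O⁻ < benzoate < trifluoroacetate < hydrogen sulfate (HSO₄⁻) < perchlorate

Rank by basicity of the departing species: weakest base leaves most easily.
perchlorate: pKₐ(HClO₄) ≈ -10
hydrogen sulfate (HSO₄⁻): pKₐ(H₂SO₄) ≈ -3 — conjugate base of a strong mineral acid
trifluoroacetate: pKₐ(CF₃COOH) ≈ 0.2
benzoate: pKₐ(C₆H₅COOH) ≈ 4.2 — aryl carboxylate
p-O₂N–C₆H₄–O⁻: pKₐ(p-nitrophenol) ≈ 7.2 — nitro group delocalises the charge; the classic chromogenic LG
hydroxide: pKₐ(H₂O) ≈ 15.7
Reversing gives the worst-to-best order requested.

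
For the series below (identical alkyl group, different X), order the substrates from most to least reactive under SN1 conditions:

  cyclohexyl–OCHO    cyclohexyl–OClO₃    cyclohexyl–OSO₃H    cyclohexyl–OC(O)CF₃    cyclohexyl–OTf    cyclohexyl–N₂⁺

The skeletons are identical, so relative rate is governed entirely by leaving-group ability.
Leaving-group ability tracks the stability of the departed species; conjugate-acid pKₐ is the usual yardstick (lower pKₐ → better LG).
cyclohexyl–N₂⁺ loses N₂: no meaningful conjugate acid; N₂ departs as an exceptionally stable neutral molecule
cyclohexyl–OTf loses OTf⁻: pKₐ(CF₃SO₃H (triflic acid)) ≈ -14
cyclohexyl–OClO₃ loses ClO₄⁻: pKₐ(HClO₄) ≈ -10
cyclohexyl–OSO₃H loses HSO₄⁻: pKₐ(H₂SO₄) ≈ -3
cyclohexyl–OC(O)CF₃ loses CF₃COO⁻: pKₐ(CF₃COOH) ≈ 0.2
cyclohexyl–OCHO loses HCOO⁻: pKₐ(HCOOH) ≈ 3.8

cyclohexyl–N₂⁺ > cyclohexyl–OTf > cyclohexyl–OClO₃ > cyclohexyl–OSO₃H > cyclohexyl–OC(O)CF₃ > cyclohexyl–OCHO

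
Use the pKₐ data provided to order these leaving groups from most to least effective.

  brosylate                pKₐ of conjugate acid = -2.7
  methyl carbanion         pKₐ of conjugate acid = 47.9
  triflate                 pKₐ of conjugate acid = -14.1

triflate > brosylate > methyl carbanion

Lower conjugate-acid pKₐ ⇒ weaker base ⇒ better leaving group.
Sorting by the given values: triflate (-14.1), brosylate (-2.7), methyl carbanion (47.9).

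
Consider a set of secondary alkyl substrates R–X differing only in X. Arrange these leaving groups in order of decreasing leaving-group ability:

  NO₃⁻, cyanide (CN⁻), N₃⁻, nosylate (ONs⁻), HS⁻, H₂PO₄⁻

nosylate (ONs⁻) > NO₃⁻ > H₂PO₄⁻ > N₃⁻ > HS⁻ > cyanide (CN⁻)

The more stable X⁻ (or X) is on its own — i.e. the weaker a base it is — the better a leaving group it makes.
nosylate (ONs⁻): pKₐ(p-O₂NC₆H₄SO₃H) ≈ -3.5 — p-nitro group further stabilises the sulfonate
NO₃⁻: pKₐ(HNO₃) ≈ -1.3
H₂PO₄⁻: pKₐ(H₃PO₄) ≈ 2.1 — moderate base; biological leaving group after further activation
N₃⁻: pKₐ(HN₃) ≈ 4.7
HS⁻: pKₐ(H₂S) ≈ 7
cyanide (CN⁻): pKₐ(HCN) ≈ 9.2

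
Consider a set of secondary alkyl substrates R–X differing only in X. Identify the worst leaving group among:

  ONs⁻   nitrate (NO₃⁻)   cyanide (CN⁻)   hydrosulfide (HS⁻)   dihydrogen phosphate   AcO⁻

cyanide (CN⁻)

The more stable X⁻ (or X) is on its own — i.e. the weaker a base it is — the better a leaving group it makes.
ONs⁻: pKₐ(p-O₂NC₆H₄SO₃H) ≈ -3.5
nitrate (NO₃⁻): pKₐ(HNO₃) ≈ -1.3
dihydrogen phosphate: pKₐ(H₃PO₄) ≈ 2.1
AcO⁻: pKₐ(CH₃COOH) ≈ 4.8
hydrosulfide (HS⁻): pKₐ(H₂S) ≈ 7
cyanide (CN⁻): pKₐ(HCN) ≈ 9.2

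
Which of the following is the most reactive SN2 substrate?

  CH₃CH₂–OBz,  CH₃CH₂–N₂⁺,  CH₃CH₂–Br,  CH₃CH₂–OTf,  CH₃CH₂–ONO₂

The skeletons are identical, so relative rate is governed entirely by leaving-group ability.
The more stable X⁻ (or X) is on its own — i.e. the weaker a base it is — the better a leaving group it makes.
CH₃CH₂–N₂⁺ loses N₂: no meaningful conjugate acid; N₂ departs as an exceptionally stable neutral molecule
CH₃CH₂–OTf loses OTf⁻: pKₐ(CF₃SO₃H (triflic acid)) ≈ -14
CH₃CH₂–Br loses Br⁻: pKₐ(HBr) ≈ -9
CH₃CH₂–ONO₂ loses NO₃⁻: pKₐ(HNO₃) ≈ -1.3
CH₃CH₂–OBz loses PhCOO⁻: pKₐ(C₆H₅COOH) ≈ 4.2

CH₃CH₂–N₂⁺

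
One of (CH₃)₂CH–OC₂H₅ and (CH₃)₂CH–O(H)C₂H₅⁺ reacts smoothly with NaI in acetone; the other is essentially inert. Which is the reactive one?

(CH₃)₂CH–O(H)C₂H₅⁺

From (CH₃)₂CH–OC₂H₅ the departing group would be CH₃CH₂O⁻ (pKₐ(CH₃CH₂OH) ≈ 16). Strong base; alkoxides do not leave unassisted.
From (CH₃)₂CH–O(H)C₂H₅⁺ the leaving group is R'OH (pKₐ(R'OH₂⁺) ≈ -2.4). Neutral; leaves from a protonated ether (an oxonium ion, R–O(H)R'⁺).
(In practice (CH₃)₂CH–O(H)C₂H₅⁺ is made from (CH₃)₂CH–OC₂H₅ by protonation with concentrated HBr, allowing neutral ethanol, rather than ethoxide, to depart.)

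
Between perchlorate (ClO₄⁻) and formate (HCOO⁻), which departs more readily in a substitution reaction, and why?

perchlorate (ClO₄⁻)

perchlorate (ClO₄⁻) is the better leaving group.
pKₐ(HClO₄) ≈ -10 versus pKₐ(HCOOH) ≈ 3.8: perchlorate (ClO₄⁻) is the much weaker base.
Extremely weak base; rarely used for safety reasons.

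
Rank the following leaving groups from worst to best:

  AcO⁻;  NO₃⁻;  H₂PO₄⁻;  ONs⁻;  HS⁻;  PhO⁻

A good leaving group is a weak base: the lower the pKₐ of its conjugate acid, the more readily it departs.
ONs⁻: pKₐ(p-O₂NC₆H₄SO₃H) ≈ -3.5
NO₃⁻: pKₐ(HNO₃) ≈ -1.3
H₂PO₄⁻: pKₐ(H₃PO₄) ≈ 2.1
AcO⁻: pKₐ(CH₃COOH) ≈ 4.8
HS⁻: pKₐ(H₂S) ≈ 7
PhO⁻: pKₐ(C₆H₅OH (phenol)) ≈ 10
The question asks for worst first, so the sequence is read in increasing leaving-group ability.

PhO⁻ < HS⁻ < AcO⁻ < H₂PO₄⁻ < NO₃⁻ < ONs⁻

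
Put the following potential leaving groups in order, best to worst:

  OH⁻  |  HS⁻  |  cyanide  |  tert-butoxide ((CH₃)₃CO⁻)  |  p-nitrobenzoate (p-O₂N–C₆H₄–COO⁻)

p-nitrobenzoate (p-O₂N–C₆H₄–COO⁻) > HS⁻ > cyanide > OH⁻ > tert-butoxide ((CH₃)₃CO⁻)

The more stable X⁻ (or X) is on its own — i.e. the weaker a base it is — the better a leaving group it makes.
p-nitrobenzoate (p-O₂N–C₆H₄–COO⁻): pKₐ(p-nitrobenzoic acid) ≈ 3.4
HS⁻: pKₐ(H₂S) ≈ 7
cyanide: pKₐ(HCN) ≈ 9.2
OH⁻: pKₐ(H₂O) ≈ 15.7
tert-butoxide ((CH₃)₃CO⁻): pKₐ(t-BuOH) ≈ 18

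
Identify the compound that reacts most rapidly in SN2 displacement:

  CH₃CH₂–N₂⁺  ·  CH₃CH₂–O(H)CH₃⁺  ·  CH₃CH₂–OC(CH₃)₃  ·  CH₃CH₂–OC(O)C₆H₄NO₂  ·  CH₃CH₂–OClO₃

CH₃CH₂–N₂⁺

With the same alkyl group throughout, only the leaving group differentiates the rates.
Leaving-group ability tracks the stability of the departed species; conjugate-acid pKₐ is the usual yardstick (lower pKₐ → better LG).
CH₃CH₂–N₂⁺ loses N₂: no meaningful conjugate acid; N₂ departs as an exceptionally stable neutral molecule
CH₃CH₂–OClO₃ loses ClO₄⁻: pKₐ(HClO₄) ≈ -10
CH₃CH₂–O(H)CH₃⁺ loses R'OH: pKₐ(R'OH₂⁺) ≈ -2.4
CH₃CH₂–OC(O)C₆H₄NO₂ loses p-O₂N–C₆H₄–COO⁻: pKₐ(p-nitrobenzoic acid) ≈ 3.4
CH₃CH₂–OC(CH₃)₃ loses (CH₃)₃CO⁻: pKₐ(t-BuOH) ≈ 18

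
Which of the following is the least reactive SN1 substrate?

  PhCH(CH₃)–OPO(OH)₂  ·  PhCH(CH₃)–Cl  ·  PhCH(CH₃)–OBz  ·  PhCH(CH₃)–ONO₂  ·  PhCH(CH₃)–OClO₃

The skeletons are identical, so relative rate is governed entirely by leaving-group ability.
A good leaving group is a weak base: the lower the pKₐ of its conjugate acid, the more readily it departs.
PhCH(CH₃)–OClO₃ loses ClO₄⁻: pKₐ(HClO₄) ≈ -10
PhCH(CH₃)–Cl loses Cl⁻: pKₐ(HCl) ≈ -7
PhCH(CH₃)–ONO₂ loses NO₃⁻: pKₐ(HNO₃) ≈ -1.3
PhCH(CH₃)–OPO(OH)₂ loses H₂PO₄⁻: pKₐ(H₃PO₄) ≈ 2.1
PhCH(CH₃)–OBz loses PhCOO⁻: pKₐ(C₆H₅COOH) ≈ 4.2

PhCH(CH₃)–OBz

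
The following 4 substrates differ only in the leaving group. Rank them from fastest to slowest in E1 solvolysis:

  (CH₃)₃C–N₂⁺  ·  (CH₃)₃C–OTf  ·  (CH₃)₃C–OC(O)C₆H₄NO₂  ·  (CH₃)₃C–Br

The skeletons are identical, so relative rate is governed entirely by leaving-group ability.
A good leaving group is a weak base: the lower the pKₐ of its conjugate acid, the more readily it departs.
(CH₃)₃C–N₂⁺ loses N₂: no meaningful conjugate acid; N₂ departs as an exceptionally stable neutral molecule
(CH₃)₃C–OTf loses OTf⁻: pKₐ(CF₃SO₃H (triflic acid)) ≈ -14
(CH₃)₃C–Br loses Br⁻: pKₐ(HBr) ≈ -9
(CH₃)₃C–OC(O)C₆H₄NO₂ loses p-O₂N–C₆H₄–COO⁻: pKₐ(p-nitrobenzoic acid) ≈ 3.4

(CH₃)₃C–N₂⁺ > (CH₃)₃C–OTf > (CH₃)₃C–Br > (CH₃)₃C–OC(O)C₆H₄NO₂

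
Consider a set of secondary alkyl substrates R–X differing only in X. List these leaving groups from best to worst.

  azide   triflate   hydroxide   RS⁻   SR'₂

triflate > SR'₂ > azide > RS⁻ > hydroxide

triflate: pKₐ(CF₃SO₃H (triflic acid)) ≈ -14
SR'₂: pKₐ(R'₂SH⁺) ≈ -7
azide: pKₐ(HN₃) ≈ 4.7
RS⁻: pKₐ(RSH (a thiol)) ≈ 10.5
hydroxide: pKₐ(H₂O) ≈ 15.7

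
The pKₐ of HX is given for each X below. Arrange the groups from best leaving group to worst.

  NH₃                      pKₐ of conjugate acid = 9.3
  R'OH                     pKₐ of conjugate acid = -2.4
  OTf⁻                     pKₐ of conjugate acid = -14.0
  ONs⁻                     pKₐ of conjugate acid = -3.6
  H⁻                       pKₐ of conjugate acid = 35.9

OTf⁻ > ONs⁻ > R'OH > NH₃ > H⁻

Lower conjugate-acid pKₐ ⇒ weaker base ⇒ better leaving group.
Sorting by the given values: OTf⁻ (-14.0), ONs⁻ (-3.6), R'OH (-2.4), NH₃ (9.3), H⁻ (35.9).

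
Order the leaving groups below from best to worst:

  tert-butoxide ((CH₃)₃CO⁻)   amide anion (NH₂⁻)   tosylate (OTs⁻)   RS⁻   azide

tosylate (OTs⁻) > azide > RS⁻ > tert-butoxide ((CH₃)₃CO⁻) > amide anion (NH₂⁻)

tosylate (OTs⁻): pKₐ(p-CH₃C₆H₄SO₃H (TsOH)) ≈ -2.8 — resonance-delocalised arenesulfonate
azide: pKₐ(HN₃) ≈ 4.7
RS⁻: pKₐ(RSH (a thiol)) ≈ 10.5 — moderately basic; rarely leaves without activation
tert-butoxide ((CH₃)₃CO⁻): pKₐ(t-BuOH) ≈ 18
amide anion (NH₂⁻): pKₐ(NH₃) ≈ 38 — extremely strong base; never a leaving group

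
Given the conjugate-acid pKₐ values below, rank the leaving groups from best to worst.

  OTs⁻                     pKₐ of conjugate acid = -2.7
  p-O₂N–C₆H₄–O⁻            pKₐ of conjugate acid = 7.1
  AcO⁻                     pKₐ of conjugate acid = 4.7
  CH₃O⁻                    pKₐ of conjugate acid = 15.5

Lower conjugate-acid pKₐ ⇒ weaker base ⇒ better leaving group.
Sorting by the given values: OTs⁻ (-2.7), AcO⁻ (4.7), p-O₂N–C₆H₄–O⁻ (7.1), CH₃O⁻ (15.5).

OTs⁻ > AcO⁻ > p-O₂N–C₆H₄–O⁻ > CH₃O⁻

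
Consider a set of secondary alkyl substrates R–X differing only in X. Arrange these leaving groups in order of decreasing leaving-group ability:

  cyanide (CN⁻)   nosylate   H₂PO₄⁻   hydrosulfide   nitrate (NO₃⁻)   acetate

nosylate > nitrate (NO₃⁻) > H₂PO₄⁻ > acetate > hydrosulfide > cyanide (CN⁻)

nosylate: pKₐ(p-O₂NC₆H₄SO₃H) ≈ -3.5
nitrate (NO₃⁻): pKₐ(HNO₃) ≈ -1.3
H₂PO₄⁻: pKₐ(H₃PO₄) ≈ 2.1
acetate: pKₐ(CH₃COOH) ≈ 4.8
hydrosulfide: pKₐ(H₂S) ≈ 7
cyanide (CN⁻): pKₐ(HCN) ≈ 9.2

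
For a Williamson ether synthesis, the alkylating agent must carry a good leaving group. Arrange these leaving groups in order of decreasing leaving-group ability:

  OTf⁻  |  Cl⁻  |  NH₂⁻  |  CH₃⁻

OTf⁻: pKₐ(CF₃SO₃H (triflic acid)) ≈ -14 — charge spread over three oxygens and a CF₃ group; the premier leaving group in synthesis
Cl⁻: pKₐ(HCl) ≈ -7 — moderately weak base
NH₂⁻: pKₐ(NH₃) ≈ 38 — extremely strong base; never a leaving group
CH₃⁻: pKₐ(CH₄) ≈ 48

OTf⁻ > Cl⁻ > NH₂⁻ > CH₃⁻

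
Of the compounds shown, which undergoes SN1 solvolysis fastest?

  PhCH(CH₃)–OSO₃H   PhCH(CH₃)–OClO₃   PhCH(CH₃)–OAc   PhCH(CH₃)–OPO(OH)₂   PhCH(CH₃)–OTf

Same R in every case — rank the leaving groups.
Leaving-group ability tracks the stability of the departed species; conjugate-acid pKₐ is the usual yardstick (lower pKₐ → better LG).
PhCH(CH₃)–OTf loses OTf⁻: pKₐ(CF₃SO₃H (triflic acid)) ≈ -14
PhCH(CH₃)–OClO₃ loses ClO₄⁻: pKₐ(HClO₄) ≈ -10
PhCH(CH₃)–OSO₃H loses HSO₄⁻: pKₐ(H₂SO₄) ≈ -3
PhCH(CH₃)–OPO(OH)₂ loses H₂PO₄⁻: pKₐ(H₃PO₄) ≈ 2.1
PhCH(CH₃)–OAc loses AcO⁻: pKₐ(CH₃COOH) ≈ 4.8

PhCH(CH₃)–OTf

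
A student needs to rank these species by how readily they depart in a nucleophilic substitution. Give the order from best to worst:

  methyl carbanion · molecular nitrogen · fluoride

molecular nitrogen > fluoride > methyl carbanion

molecular nitrogen: no meaningful conjugate acid; N₂ departs as an exceptionally stable neutral molecule
fluoride: pKₐ(HF) ≈ 3.2
methyl carbanion: pKₐ(CH₄) ≈ 48 — unstabilised carbanion; the worst conceivable leaving group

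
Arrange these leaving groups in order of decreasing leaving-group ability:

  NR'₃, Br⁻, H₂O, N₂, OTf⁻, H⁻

N₂ > OTf⁻ > Br⁻ > H₂O > NR'₃ > H⁻

N₂: no meaningful conjugate acid; N₂ departs as an exceptionally stable neutral molecule
OTf⁻: pKₐ(CF₃SO₃H (triflic acid)) ≈ -14
Br⁻: pKₐ(HBr) ≈ -9
H₂O: pKₐ(H₃O⁺) ≈ -1.7 — neutral; leaves from a protonated alcohol (R–OH₂⁺)
NR'₃: pKₐ(R'₃NH⁺) ≈ 10.7
H⁻: pKₐ(H₂) ≈ 36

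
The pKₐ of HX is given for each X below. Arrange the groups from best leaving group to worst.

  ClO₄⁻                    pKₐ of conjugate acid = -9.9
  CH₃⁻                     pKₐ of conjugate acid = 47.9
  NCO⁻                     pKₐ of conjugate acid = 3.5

ClO₄⁻ > NCO⁻ > CH₃⁻

Lower conjugate-acid pKₐ ⇒ weaker base ⇒ better leaving group.
Sorting by the given values: ClO₄⁻ (-9.9), NCO⁻ (3.5), CH₃⁻ (47.9).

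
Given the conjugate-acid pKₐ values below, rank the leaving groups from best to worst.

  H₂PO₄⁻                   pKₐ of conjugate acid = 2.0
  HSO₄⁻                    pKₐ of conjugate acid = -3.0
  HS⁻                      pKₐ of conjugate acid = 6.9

HSO₄⁻ > H₂PO₄⁻ > HS⁻

Lower conjugate-acid pKₐ ⇒ weaker base ⇒ better leaving group.
Sorting by the given values: HSO₄⁻ (-3.0), H₂PO₄⁻ (2.0), HS⁻ (6.9).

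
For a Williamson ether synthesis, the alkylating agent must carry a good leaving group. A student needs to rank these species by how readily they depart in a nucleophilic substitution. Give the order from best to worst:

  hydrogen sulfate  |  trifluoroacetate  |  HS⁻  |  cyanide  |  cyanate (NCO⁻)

The more stable X⁻ (or X) is on its own — i.e. the weaker a base it is — the better a leaving group it makes.
hydrogen sulfate: pKₐ(H₂SO₄) ≈ -3 — conjugate base of a strong mineral acid
trifluoroacetate: pKₐ(CF₃COOH) ≈ 0.2 — strongly electron-withdrawing CF₃ stabilises the carboxylate
cyanate (NCO⁻): pKₐ(HOCN) ≈ 3.5 — resonance between N and O
HS⁻: pKₐ(H₂S) ≈ 7
cyanide: pKₐ(HCN) ≈ 9.2 — sp carbon stabilises the charge somewhat, but still a poor LG

hydrogen sulfate > trifluoroacetate > cyanate (NCO⁻) > HS⁻ > cyanide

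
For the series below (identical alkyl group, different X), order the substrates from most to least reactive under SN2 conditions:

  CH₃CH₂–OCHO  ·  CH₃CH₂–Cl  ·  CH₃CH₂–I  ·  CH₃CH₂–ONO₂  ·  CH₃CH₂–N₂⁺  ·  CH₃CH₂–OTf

With the same alkyl group throughout, only the leaving group differentiates the rates.
The more stable X⁻ (or X) is on its own — i.e. the weaker a base it is — the better a leaving group it makes.
CH₃CH₂–N₂⁺ loses N₂: no meaningful conjugate acid; N₂ departs as an exceptionally stable neutral molecule
CH₃CH₂–OTf loses OTf⁻: pKₐ(CF₃SO₃H (triflic acid)) ≈ -14
CH₃CH₂–I loses I⁻: pKₐ(HI) ≈ -10
CH₃CH₂–Cl loses Cl⁻: pKₐ(HCl) ≈ -7
CH₃CH₂–ONO₂ loses NO₃⁻: pKₐ(HNO₃) ≈ -1.3
CH₃CH₂–OCHO loses HCOO⁻: pKₐ(HCOOH) ≈ 3.8

CH₃CH₂–N₂⁺ > CH₃CH₂–OTf > CH₃CH₂–I > CH₃CH₂–Cl > CH₃CH₂–ONO₂ > CH₃CH₂–OCHO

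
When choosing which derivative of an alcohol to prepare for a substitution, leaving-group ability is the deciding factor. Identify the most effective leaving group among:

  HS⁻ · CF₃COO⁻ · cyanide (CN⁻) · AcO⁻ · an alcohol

an alcohol

an alcohol: pKₐ(R'OH₂⁺) ≈ -2.4
CF₃COO⁻: pKₐ(CF₃COOH) ≈ 0.2
AcO⁻: pKₐ(CH₃COOH) ≈ 4.8
HS⁻: pKₐ(H₂S) ≈ 7
cyanide (CN⁻): pKₐ(HCN) ≈ 9.2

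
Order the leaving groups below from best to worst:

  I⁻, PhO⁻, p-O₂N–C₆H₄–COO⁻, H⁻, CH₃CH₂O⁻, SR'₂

I⁻: pKₐ(HI) ≈ -10 — large, highly polarisable; very weak base
SR'₂: pKₐ(R'₂SH⁺) ≈ -7 — neutral; leaves from a sulfonium salt (R–SR'₂⁺)
p-O₂N–C₆H₄–COO⁻: pKₐ(p-nitrobenzoic acid) ≈ 3.4
PhO⁻: pKₐ(C₆H₅OH (phenol)) ≈ 10
CH₃CH₂O⁻: pKₐ(CH₃CH₂OH) ≈ 16 — strong base; alkoxides do not leave unassisted
H⁻: pKₐ(H₂) ≈ 36

I⁻ > SR'₂ > p-O₂N–C₆H₄–COO⁻ > PhO⁻ > CH₃CH₂O⁻ > H⁻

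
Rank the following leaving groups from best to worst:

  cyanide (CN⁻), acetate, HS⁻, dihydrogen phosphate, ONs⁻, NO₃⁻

A good leaving group is a weak base: the lower the pKₐ of its conjugate acid, the more readily it departs.
ONs⁻: pKₐ(p-O₂NC₆H₄SO₃H) ≈ -3.5
NO₃⁻: pKₐ(HNO₃) ≈ -1.3
dihydrogen phosphate: pKₐ(H₃PO₄) ≈ 2.1
acetate: pKₐ(CH₃COOH) ≈ 4.8
HS⁻: pKₐ(H₂S) ≈ 7
cyanide (CN⁻): pKₐ(HCN) ≈ 9.2

ONs⁻ > NO₃⁻ > dihydrogen phosphate > acetate > HS⁻ > cyanide (CN⁻)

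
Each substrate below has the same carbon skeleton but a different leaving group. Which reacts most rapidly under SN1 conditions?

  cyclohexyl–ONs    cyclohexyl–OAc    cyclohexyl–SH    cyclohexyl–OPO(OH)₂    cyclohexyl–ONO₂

cyclohexyl–ONs

With the same alkyl group throughout, only the leaving group differentiates the rates.
A good leaving group is a weak base: the lower the pKₐ of its conjugate acid, the more readily it departs.
cyclohexyl–ONs loses ONs⁻: pKₐ(p-O₂NC₆H₄SO₃H) ≈ -3.5
cyclohexyl–ONO₂ loses NO₃⁻: pKₐ(HNO₃) ≈ -1.3
cyclohexyl–OPO(OH)₂ loses H₂PO₄⁻: pKₐ(H₃PO₄) ≈ 2.1
cyclohexyl–OAc loses AcO⁻: pKₐ(CH₃COOH) ≈ 4.8
cyclohexyl–SH loses HS⁻: pKₐ(H₂S) ≈ 7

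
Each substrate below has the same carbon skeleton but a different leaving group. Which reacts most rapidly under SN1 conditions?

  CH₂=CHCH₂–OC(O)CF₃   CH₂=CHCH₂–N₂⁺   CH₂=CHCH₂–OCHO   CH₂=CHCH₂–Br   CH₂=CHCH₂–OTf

CH₂=CHCH₂–N₂⁺

Same R in every case — rank the leaving groups.
Rank by basicity of the departing species: weakest base leaves most easily.
CH₂=CHCH₂–N₂⁺ loses N₂: no meaningful conjugate acid; N₂ departs as an exceptionally stable neutral molecule
CH₂=CHCH₂–OTf loses OTf⁻: pKₐ(CF₃SO₃H (triflic acid)) ≈ -14
CH₂=CHCH₂–Br loses Br⁻: pKₐ(HBr) ≈ -9
CH₂=CHCH₂–OC(O)CF₃ loses CF₃COO⁻: pKₐ(CF₃COOH) ≈ 0.2
CH₂=CHCH₂–OCHO loses HCOO⁻: pKₐ(HCOOH) ≈ 3.8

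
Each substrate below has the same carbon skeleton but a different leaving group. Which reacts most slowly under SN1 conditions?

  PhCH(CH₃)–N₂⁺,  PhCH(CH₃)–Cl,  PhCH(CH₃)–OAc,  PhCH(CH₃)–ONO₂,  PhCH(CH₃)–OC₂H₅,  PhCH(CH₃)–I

Identical carbon frameworks mean the comparison reduces to leaving-group quality.
Rank by basicity of the departing species: weakest base leaves most easily.
PhCH(CH₃)–N₂⁺ loses N₂: no meaningful conjugate acid; N₂ departs as an exceptionally stable neutral molecule
PhCH(CH₃)–I loses I⁻: pKₐ(HI) ≈ -10
PhCH(CH₃)–Cl loses Cl⁻: pKₐ(HCl) ≈ -7
PhCH(CH₃)–ONO₂ loses NO₃⁻: pKₐ(HNO₃) ≈ -1.3
PhCH(CH₃)–OAc loses AcO⁻: pKₐ(CH₃COOH) ≈ 4.8
PhCH(CH₃)–OC₂H₅ loses CH₃CH₂O⁻: pKₐ(CH₃CH₂OH) ≈ 16

PhCH(CH₃)–OC₂H₅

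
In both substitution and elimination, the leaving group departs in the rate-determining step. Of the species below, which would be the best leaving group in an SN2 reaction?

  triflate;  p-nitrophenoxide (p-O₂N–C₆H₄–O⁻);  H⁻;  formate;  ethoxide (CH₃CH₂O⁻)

triflate

A good leaving group is a weak base: the lower the pKₐ of its conjugate acid, the more readily it departs.
triflate: pKₐ(CF₃SO₃H (triflic acid)) ≈ -14
formate: pKₐ(HCOOH) ≈ 3.8
p-nitrophenoxide (p-O₂N–C₆H₄–O⁻): pKₐ(p-nitrophenol) ≈ 7.2
ethoxide (CH₃CH₂O⁻): pKₐ(CH₃CH₂OH) ≈ 16
H⁻: pKₐ(H₂) ≈ 36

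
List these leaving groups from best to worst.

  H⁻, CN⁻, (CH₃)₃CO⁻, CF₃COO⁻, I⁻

I⁻ > CF₃COO⁻ > CN⁻ > (CH₃)₃CO⁻ > H⁻

I⁻: pKₐ(HI) ≈ -10
CF₃COO⁻: pKₐ(CF₃COOH) ≈ 0.2
CN⁻: pKₐ(HCN) ≈ 9.2
(CH₃)₃CO⁻: pKₐ(t-BuOH) ≈ 18
H⁻: pKₐ(H₂) ≈ 36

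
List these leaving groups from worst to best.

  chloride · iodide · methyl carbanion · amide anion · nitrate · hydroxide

Rank by basicity of the departing species: weakest base leaves most easily.
iodide: pKₐ(HI) ≈ -10
chloride: pKₐ(HCl) ≈ -7
nitrate: pKₐ(HNO₃) ≈ -1.3
hydroxide: pKₐ(H₂O) ≈ 15.7 — strong base; essentially never leaves without prior activation
amide anion: pKₐ(NH₃) ≈ 38 — extremely strong base; never a leaving group
methyl carbanion: pKₐ(CH₄) ≈ 48 — unstabilised carbanion; the worst conceivable leaving group
Reversing gives the worst-to-best order requested.

methyl carbanion < amide anion < hydroxide < nitrate < chloride < iodide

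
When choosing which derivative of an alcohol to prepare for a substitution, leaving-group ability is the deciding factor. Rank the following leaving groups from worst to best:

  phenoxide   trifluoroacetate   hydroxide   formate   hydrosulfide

Rank by basicity of the departing species: weakest base leaves most easily.
trifluoroacetate: pKₐ(CF₃COOH) ≈ 0.2 — strongly electron-withdrawing CF₃ stabilises the carboxylate
formate: pKₐ(HCOOH) ≈ 3.8
hydrosulfide: pKₐ(H₂S) ≈ 7 — larger and more polarisable than the oxygen analogue
phenoxide: pKₐ(C₆H₅OH (phenol)) ≈ 10 — resonance into the ring helps, but still a poor LG
hydroxide: pKₐ(H₂O) ≈ 15.7 — strong base; essentially never leaves without prior activation
Reversing gives the worst-to-best order requested.

hydroxide < phenoxide < hydrosulfide < formate < trifluoroacetate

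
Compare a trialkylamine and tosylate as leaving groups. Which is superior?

tosylate is the better leaving group.
pKₐ(p-CH₃C₆H₄SO₃H (TsOH)) ≈ -2.8 versus pKₐ(R'₃NH⁺) ≈ 10.7: tosylate is the much weaker base.
Resonance-delocalised arenesulfonate.

tosylate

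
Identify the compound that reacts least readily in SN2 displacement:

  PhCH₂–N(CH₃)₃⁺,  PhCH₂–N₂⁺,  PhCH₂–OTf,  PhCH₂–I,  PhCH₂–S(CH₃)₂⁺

Identical carbon frameworks mean the comparison reduces to leaving-group quality.
Rank by basicity of the departing species: weakest base leaves most easily.
PhCH₂–N₂⁺ loses N₂: no meaningful conjugate acid; N₂ departs as an exceptionally stable neutral molecule
PhCH₂–OTf loses OTf⁻: pKₐ(CF₃SO₃H (triflic acid)) ≈ -14
PhCH₂–I loses I⁻: pKₐ(HI) ≈ -10
PhCH₂–S(CH₃)₂⁺ loses SR'₂: pKₐ(R'₂SH⁺) ≈ -7
PhCH₂–N(CH₃)₃⁺ loses NR'₃: pKₐ(R'₃NH⁺) ≈ 10.7

PhCH₂–N(CH₃)₃⁺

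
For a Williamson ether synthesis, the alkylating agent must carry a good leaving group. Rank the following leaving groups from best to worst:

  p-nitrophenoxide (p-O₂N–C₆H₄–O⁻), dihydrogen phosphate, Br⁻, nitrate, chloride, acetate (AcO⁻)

Br⁻ > chloride > nitrate > dihydrogen phosphate > acetate (AcO⁻) > p-nitrophenoxide (p-O₂N–C₆H₄–O⁻)

Rank by basicity of the departing species: weakest base leaves most easily.
Br⁻: pKₐ(HBr) ≈ -9 — weak base; good leaving group
chloride: pKₐ(HCl) ≈ -7
nitrate: pKₐ(HNO₃) ≈ -1.3 — resonance-delocalised over three oxygens
dihydrogen phosphate: pKₐ(H₃PO₄) ≈ 2.1 — moderate base; biological leaving group after further activation
acetate (AcO⁻): pKₐ(CH₃COOH) ≈ 4.8
p-nitrophenoxide (p-O₂N–C₆H₄–O⁻): pKₐ(p-nitrophenol) ≈ 7.2 — nitro group delocalises the charge; the classic chromogenic LG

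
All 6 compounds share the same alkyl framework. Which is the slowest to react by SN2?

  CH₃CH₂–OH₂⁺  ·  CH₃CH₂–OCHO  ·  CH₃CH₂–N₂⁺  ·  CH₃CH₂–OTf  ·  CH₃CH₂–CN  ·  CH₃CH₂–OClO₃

Same R in every case — rank the leaving groups.
A good leaving group is a weak base: the lower the pKₐ of its conjugate acid, the more readily it departs.
CH₃CH₂–N₂⁺ loses N₂: no meaningful conjugate acid; N₂ departs as an exceptionally stable neutral molecule
CH₃CH₂–OTf loses OTf⁻: pKₐ(CF₃SO₃H (triflic acid)) ≈ -14
CH₃CH₂–OClO₃ loses ClO₄⁻: pKₐ(HClO₄) ≈ -10
CH₃CH₂–OH₂⁺ loses H₂O: pKₐ(H₃O⁺) ≈ -1.7
CH₃CH₂–OCHO loses HCOO⁻: pKₐ(HCOOH) ≈ 3.8
CH₃CH₂–CN loses CN⁻: pKₐ(HCN) ≈ 9.2

CH₃CH₂–CN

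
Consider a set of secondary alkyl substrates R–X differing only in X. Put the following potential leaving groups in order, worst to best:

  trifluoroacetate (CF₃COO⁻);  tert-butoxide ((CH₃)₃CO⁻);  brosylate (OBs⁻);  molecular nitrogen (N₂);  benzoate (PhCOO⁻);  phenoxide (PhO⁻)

Rank by basicity of the departing species: weakest base leaves most easily.
molecular nitrogen (N₂): no meaningful conjugate acid; N₂ departs as an exceptionally stable neutral molecule
brosylate (OBs⁻): pKₐ(p-BrC₆H₄SO₃H) ≈ -2.8
trifluoroacetate (CF₃COO⁻): pKₐ(CF₃COOH) ≈ 0.2
benzoate (PhCOO⁻): pKₐ(C₆H₅COOH) ≈ 4.2
phenoxide (PhO⁻): pKₐ(C₆H₅OH (phenol)) ≈ 10
tert-butoxide ((CH₃)₃CO⁻): pKₐ(t-BuOH) ≈ 18
The question asks for worst first, so the sequence is read in increasing leaving-group ability.

tert-butoxide ((CH₃)₃CO⁻) < phenoxide (PhO⁻) < benzoate (PhCOO⁻) < trifluoroacetate (CF₃COO⁻) < brosylate (OBs⁻) < molecular nitrogen (N₂)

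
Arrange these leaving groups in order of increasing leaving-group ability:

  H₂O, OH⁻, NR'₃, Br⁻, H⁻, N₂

H⁻ < OH⁻ < NR'₃ < H₂O < Br⁻ < N₂

N₂: no meaningful conjugate acid; N₂ departs as an exceptionally stable neutral molecule
Br⁻: pKₐ(HBr) ≈ -9
H₂O: pKₐ(H₃O⁺) ≈ -1.7
NR'₃: pKₐ(R'₃NH⁺) ≈ 10.7
OH⁻: pKₐ(H₂O) ≈ 15.7 — strong base; essentially never leaves without prior activation
H⁻: pKₐ(H₂) ≈ 36 — extremely strong base; leaves only in special hydride-transfer contexts
Listed from poorest to best leaving group as asked.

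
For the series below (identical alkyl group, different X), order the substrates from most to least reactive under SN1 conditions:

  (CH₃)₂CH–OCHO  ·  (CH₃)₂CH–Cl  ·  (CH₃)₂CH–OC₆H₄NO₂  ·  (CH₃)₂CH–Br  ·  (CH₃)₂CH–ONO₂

(CH₃)₂CH–Br > (CH₃)₂CH–Cl > (CH₃)₂CH–ONO₂ > (CH₃)₂CH–OCHO > (CH₃)₂CH–OC₆H₄NO₂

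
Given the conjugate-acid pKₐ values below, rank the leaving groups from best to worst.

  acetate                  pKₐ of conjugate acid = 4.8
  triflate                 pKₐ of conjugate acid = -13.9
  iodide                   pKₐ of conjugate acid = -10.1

Lower conjugate-acid pKₐ ⇒ weaker base ⇒ better leaving group.
Sorting by the given values: triflate (-13.9), iodide (-10.1), acetate (4.8).

triflate > iodide > acetate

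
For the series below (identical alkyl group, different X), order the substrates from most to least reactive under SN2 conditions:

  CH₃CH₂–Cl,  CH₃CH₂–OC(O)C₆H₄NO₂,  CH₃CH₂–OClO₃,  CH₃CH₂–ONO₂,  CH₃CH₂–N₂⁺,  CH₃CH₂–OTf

Identical carbon frameworks mean the comparison reduces to leaving-group quality.
Leaving-group ability tracks the stability of the departed species; conjugate-acid pKₐ is the usual yardstick (lower pKₐ → better LG).
CH₃CH₂–N₂⁺ loses N₂: no meaningful conjugate acid; N₂ departs as an exceptionally stable neutral molecule
CH₃CH₂–OTf loses OTf⁻: pKₐ(CF₃SO₃H (triflic acid)) ≈ -14
CH₃CH₂–OClO₃ loses ClO₄⁻: pKₐ(HClO₄) ≈ -10
CH₃CH₂–Cl loses Cl⁻: pKₐ(HCl) ≈ -7
CH₃CH₂–ONO₂ loses NO₃⁻: pKₐ(HNO₃) ≈ -1.3
CH₃CH₂–OC(O)C₆H₄NO₂ loses p-O₂N–C₆H₄–COO⁻: pKₐ(p-nitrobenzoic acid) ≈ 3.4

CH₃CH₂–N₂⁺ > CH₃CH₂–OTf > CH₃CH₂–OClO₃ > CH₃CH₂–Cl > CH₃CH₂–ONO₂ > CH₃CH₂–OC(O)C₆H₄NO₂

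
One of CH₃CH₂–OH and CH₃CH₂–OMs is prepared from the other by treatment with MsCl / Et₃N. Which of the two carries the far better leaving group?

CH₃CH₂–OMs

From CH₃CH₂–OH the departing group would be OH⁻ (pKₐ(H₂O) ≈ 15.7). Strong base; essentially never leaves without prior activation.
From CH₃CH₂–OMs the leaving group is OMs⁻ (pKₐ(CH₃SO₃H (MsOH)) ≈ -1.9). Resonance-delocalised alkanesulfonate.
Treatment with MsCl / Et₃N works by converting the hydroxyl into a mesylate, making CH₃CH₂–OMs enormously more reactive.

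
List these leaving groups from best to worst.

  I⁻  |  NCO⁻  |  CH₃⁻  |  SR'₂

I⁻ > SR'₂ > NCO⁻ > CH₃⁻

Rank by basicity of the departing species: weakest base leaves most easily.
I⁻: pKₐ(HI) ≈ -10 — large, highly polarisable; very weak base
SR'₂: pKₐ(R'₂SH⁺) ≈ -7
NCO⁻: pKₐ(HOCN) ≈ 3.5 — resonance between N and O
CH₃⁻: pKₐ(CH₄) ≈ 48 — unstabilised carbanion; the worst conceivable leaving group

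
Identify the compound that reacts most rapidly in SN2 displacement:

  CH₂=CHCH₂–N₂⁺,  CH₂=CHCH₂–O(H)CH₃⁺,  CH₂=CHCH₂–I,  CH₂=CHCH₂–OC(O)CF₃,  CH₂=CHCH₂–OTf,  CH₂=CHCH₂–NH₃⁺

CH₂=CHCH₂–N₂⁺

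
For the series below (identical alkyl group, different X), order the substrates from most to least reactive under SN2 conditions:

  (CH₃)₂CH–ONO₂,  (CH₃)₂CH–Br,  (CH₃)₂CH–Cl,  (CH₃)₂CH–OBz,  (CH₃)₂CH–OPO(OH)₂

(CH₃)₂CH–Br > (CH₃)₂CH–Cl > (CH₃)₂CH–ONO₂ > (CH₃)₂CH–OPO(OH)₂ > (CH₃)₂CH–OBz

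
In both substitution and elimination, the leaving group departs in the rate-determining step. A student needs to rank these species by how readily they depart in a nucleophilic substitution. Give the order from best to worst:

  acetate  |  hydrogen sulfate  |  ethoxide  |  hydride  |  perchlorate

A good leaving group is a weak base: the lower the pKₐ of its conjugate acid, the more readily it departs.
perchlorate: pKₐ(HClO₄) ≈ -10
hydrogen sulfate: pKₐ(H₂SO₄) ≈ -3
acetate: pKₐ(CH₃COOH) ≈ 4.8
ethoxide: pKₐ(CH₃CH₂OH) ≈ 16
hydride: pKₐ(H₂) ≈ 36

perchlorate > hydrogen sulfate > acetate > ethoxide > hydride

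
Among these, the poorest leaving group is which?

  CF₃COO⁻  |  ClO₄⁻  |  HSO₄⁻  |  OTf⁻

Rank by basicity of the departing species: weakest base leaves most easily.
OTf⁻: pKₐ(CF₃SO₃H (triflic acid)) ≈ -14
ClO₄⁻: pKₐ(HClO₄) ≈ -10
HSO₄⁻: pKₐ(H₂SO₄) ≈ -3
CF₃COO⁻: pKₐ(CF₃COOH) ≈ 0.2

CF₃COO⁻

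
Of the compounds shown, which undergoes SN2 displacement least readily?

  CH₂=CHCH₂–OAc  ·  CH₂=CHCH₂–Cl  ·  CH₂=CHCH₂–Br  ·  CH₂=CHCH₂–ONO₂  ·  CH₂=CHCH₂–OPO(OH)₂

Identical carbon frameworks mean the comparison reduces to leaving-group quality.
Rank by basicity of the departing species: weakest base leaves most easily.
CH₂=CHCH₂–Br loses Br⁻: pKₐ(HBr) ≈ -9
CH₂=CHCH₂–Cl loses Cl⁻: pKₐ(HCl) ≈ -7
CH₂=CHCH₂–ONO₂ loses NO₃⁻: pKₐ(HNO₃) ≈ -1.3
CH₂=CHCH₂–OPO(OH)₂ loses H₂PO₄⁻: pKₐ(H₃PO₄) ≈ 2.1
CH₂=CHCH₂–OAc loses AcO⁻: pKₐ(CH₃COOH) ≈ 4.8

CH₂=CHCH₂–OAc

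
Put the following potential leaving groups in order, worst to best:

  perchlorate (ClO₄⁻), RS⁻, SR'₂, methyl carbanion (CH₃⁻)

methyl carbanion (CH₃⁻) < RS⁻ < SR'₂ < perchlorate (ClO₄⁻)

A good leaving group is a weak base: the lower the pKₐ of its conjugate acid, the more readily it departs.
perchlorate (ClO₄⁻): pKₐ(HClO₄) ≈ -10 — extremely weak base; rarely used for safety reasons
SR'₂: pKₐ(R'₂SH⁺) ≈ -7
RS⁻: pKₐ(RSH (a thiol)) ≈ 10.5 — moderately basic; rarely leaves without activation
methyl carbanion (CH₃⁻): pKₐ(CH₄) ≈ 48 — unstabilised carbanion; the worst conceivable leaving group
Listed from poorest to best leaving group as asked.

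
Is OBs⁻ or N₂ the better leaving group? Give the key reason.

N₂ is the better leaving group.
N₂ is the ultimate leaving group — it departs as an exceptionally stable neutral molecule, whereas OBs⁻ (pKₐ(p-BrC₆H₄SO₃H) ≈ -2.8) is far more basic.

N₂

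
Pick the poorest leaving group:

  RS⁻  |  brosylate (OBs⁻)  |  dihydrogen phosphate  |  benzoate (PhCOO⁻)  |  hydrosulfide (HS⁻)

RS⁻

brosylate (OBs⁻): pKₐ(p-BrC₆H₄SO₃H) ≈ -2.8
dihydrogen phosphate: pKₐ(H₃PO₄) ≈ 2.1
benzoate (PhCOO⁻): pKₐ(C₆H₅COOH) ≈ 4.2
hydrosulfide (HS⁻): pKₐ(H₂S) ≈ 7
RS⁻: pKₐ(RSH (a thiol)) ≈ 10.5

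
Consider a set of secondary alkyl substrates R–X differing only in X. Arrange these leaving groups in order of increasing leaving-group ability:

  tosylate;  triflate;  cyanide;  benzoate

cyanide < benzoate < tosylate < triflate

triflate: pKₐ(CF₃SO₃H (triflic acid)) ≈ -14
tosylate: pKₐ(p-CH₃C₆H₄SO₃H (TsOH)) ≈ -2.8 — resonance-delocalised arenesulfonate
benzoate: pKₐ(C₆H₅COOH) ≈ 4.2 — aryl carboxylate
cyanide: pKₐ(HCN) ≈ 9.2 — sp carbon stabilises the charge somewhat, but still a poor LG
Reversing gives the worst-to-best order requested.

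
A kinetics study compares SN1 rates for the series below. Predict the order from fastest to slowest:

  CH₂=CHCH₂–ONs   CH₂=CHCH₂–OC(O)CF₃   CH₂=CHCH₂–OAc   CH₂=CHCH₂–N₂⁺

CH₂=CHCH₂–N₂⁺ > CH₂=CHCH₂–ONs > CH₂=CHCH₂–OC(O)CF₃ > CH₂=CHCH₂–OAc

Identical carbon frameworks mean the comparison reduces to leaving-group quality.
Leaving-group ability tracks the stability of the departed species; conjugate-acid pKₐ is the usual yardstick (lower pKₐ → better LG).
CH₂=CHCH₂–N₂⁺ loses N₂: no meaningful conjugate acid; N₂ departs as an exceptionally stable neutral molecule
CH₂=CHCH₂–ONs loses ONs⁻: pKₐ(p-O₂NC₆H₄SO₃H) ≈ -3.5
CH₂=CHCH₂–OC(O)CF₃ loses CF₃COO⁻: pKₐ(CF₃COOH) ≈ 0.2
CH₂=CHCH₂–OAc loses AcO⁻: pKₐ(CH₃COOH) ≈ 4.8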